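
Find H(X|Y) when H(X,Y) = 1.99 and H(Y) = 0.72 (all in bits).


H(X|Y) = H(X,Y) - H(Y) = 1.99 - 0.72 = 1.27

1.27 bits


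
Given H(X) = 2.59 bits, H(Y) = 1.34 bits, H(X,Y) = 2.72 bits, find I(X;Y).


I(X;Y) = H(X) + H(Y) - H(X,Y) = 2.59 + 1.34 - 2.72 = 1.21

1.21 bits


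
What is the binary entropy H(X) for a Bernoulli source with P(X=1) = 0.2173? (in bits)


H = -p*log2(p) - (1-p)*log2(1-p). -0.2173*log2(0.2173) = 0.478547; -0.7827*log2(0.7827) = 0.276660. H = 0.478547 + 0.276660 = 0.7552

0.7552 bits


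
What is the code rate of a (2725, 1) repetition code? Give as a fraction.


Rate = k/n = 1/2725

1/2725


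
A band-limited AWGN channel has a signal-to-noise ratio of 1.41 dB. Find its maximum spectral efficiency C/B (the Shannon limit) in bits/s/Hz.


SNR_linear = 10^(1.41/10) = 1.3836; C/B = log2(1 + SNR_linear) = log2(1 + 1.3836) = 1.2531

1.2531 bits/s/Hz


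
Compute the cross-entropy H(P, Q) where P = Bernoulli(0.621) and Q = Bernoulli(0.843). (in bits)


H(P,Q) = -p*log2(q) - (1-p)*log2(1-q). -0.621*log2(0.843) = 0.153012; -0.379*log2(0.157) = 1.012371. H(P,Q) = 0.153012 + 1.012371 = 1.1654

1.1654 bits


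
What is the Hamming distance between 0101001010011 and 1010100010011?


Count differing positions: ^ ^ ^ ^ ^ . ^ . . . . . . = 6 differences

6


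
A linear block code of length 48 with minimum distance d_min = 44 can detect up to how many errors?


Detection capability = d_min - 1 = 44 - 1 = 43

43 errors


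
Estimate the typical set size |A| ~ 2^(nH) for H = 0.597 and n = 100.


log2|A_typical| = nH = 100 * 0.597 = 59.7, so |A_typical| ~ 2^59.7 = 9.365e+17

9.365e+17


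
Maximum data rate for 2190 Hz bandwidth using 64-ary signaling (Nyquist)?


Rate = 2 * B * log2(M) = 2 * 2190 * 6.0 = 26280.0

26280.0 bps


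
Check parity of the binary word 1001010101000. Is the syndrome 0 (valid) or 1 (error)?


Syndrome = XOR of all bits = 1 XOR 0 XOR 0 XOR 1 XOR 0 XOR 1 XOR 0 XOR 1 XOR 0 XOR 1 XOR 0 XOR 0 XOR 0 = 1

1


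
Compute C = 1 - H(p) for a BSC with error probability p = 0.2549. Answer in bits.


H(p) = -p*log2(p) - (1-p)*log2(1-p) = -0.2549*log2(0.2549) - 0.7451*log2(0.7451) = 0.502662 + 0.316291 = 0.819. C = 1 - H(p) = 1 - 0.819 = 0.181

0.181 bits


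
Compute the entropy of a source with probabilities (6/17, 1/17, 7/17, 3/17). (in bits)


H = -sum(p_i * log2(p_i)). Terms: -(6/17)*log2(6/17) = 0.530294; -(1/17)*log2(1/17) = 0.240439; -(7/17)*log2(7/17) = 0.527103; -(3/17)*log2(3/17) = 0.441618. H = 0.530294 + 0.240439 + 0.527103 + 0.441618 = 1.7395

1.7395 bits


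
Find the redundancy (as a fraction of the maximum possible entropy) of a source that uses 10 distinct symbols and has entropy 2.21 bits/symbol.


H_max = log2(K) = log2(10) = 3.3219 bits/symbol. Redundancy = 1 - H/H_max = 1 - 2.21/3.3219 = 1 - 0.6653 = 0.3347

0.3347


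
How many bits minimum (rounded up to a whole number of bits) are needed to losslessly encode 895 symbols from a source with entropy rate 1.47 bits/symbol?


Minimum bits >= n * H = 895 * 1.47 = 1315.65, rounded up to a whole number of bits = 1316

1316 bits


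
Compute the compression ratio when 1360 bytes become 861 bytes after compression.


Ratio = original / compressed = 1360 / 861 = 1.5796

1.5796


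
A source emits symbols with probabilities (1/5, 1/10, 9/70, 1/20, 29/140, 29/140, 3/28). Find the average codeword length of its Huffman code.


Huffman construction (repeatedly merge the two least-probable nodes; each merge adds 1 bit to every symbol beneath it): 1/20 + 1/10 = 3/20; 3/28 + 9/70 = 33/140; 3/20 + 1/5 = 7/20; 29/140 + 29/140 = 29/70; 33/140 + 7/20 = 41/70; 29/70 + 41/70 = 1. Resulting codeword lengths (in the order the probabilities were given): (3, 4, 3, 4, 2, 2, 3). L_avg = sum(p_i * l_i) = 1/5*3 + 1/10*4 + 9/70*3 + 1/20*4 + 29/140*2 + 29/140*2 + 3/28*3 = 383/140 = 2.7357

2.7357 bits


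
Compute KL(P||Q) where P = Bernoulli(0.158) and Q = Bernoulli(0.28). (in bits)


KL = p*log2(p/q) + (1-p)*log2((1-p)/(1-q)) = 0.158*log2(0.158/0.28) + 0.842*log2(0.842/0.72) = 0.0597

0.0597 bits


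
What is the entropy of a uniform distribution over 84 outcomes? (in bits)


H = log2(n) = log2(84) = 6.3923

6.3923 bits


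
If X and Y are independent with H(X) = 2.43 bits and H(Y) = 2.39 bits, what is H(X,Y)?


For independent variables, H(X,Y) = H(X) + H(Y) = 2.43 + 2.39 = 4.82

4.82 bits


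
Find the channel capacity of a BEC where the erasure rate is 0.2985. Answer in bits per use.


C = 1 - epsilon = 1 - 0.2985 = 0.7015

0.7015 bits


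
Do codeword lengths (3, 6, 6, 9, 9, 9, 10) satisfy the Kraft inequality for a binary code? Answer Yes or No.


Kraft sum = sum(2^(-l_i)) = 0.1631, need <= 1. Result: satisfied (a binary prefix-free code with these lengths exists)

Yes


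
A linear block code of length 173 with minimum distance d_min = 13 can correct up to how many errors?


Correction capability = floor((d-1)/2) = floor((13-1)/2) = 6

6 errors


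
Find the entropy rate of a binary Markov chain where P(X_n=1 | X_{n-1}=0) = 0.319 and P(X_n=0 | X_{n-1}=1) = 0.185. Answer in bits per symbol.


Stationary distribution: pi_0 = p10/(p01+p10) = 0.3671, pi_1 = 0.6329. Entropy rate H' = pi_0*H(p01) + pi_1*H(p10) = 0.3671*0.9033 + 0.6329*0.6909 = 0.7689

0.7689 bits/symbol


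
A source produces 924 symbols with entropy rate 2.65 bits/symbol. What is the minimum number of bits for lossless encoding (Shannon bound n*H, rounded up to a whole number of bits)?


Minimum bits >= n * H = 924 * 2.65 = 2448.6, rounded up to a whole number of bits = 2449

2449 bits


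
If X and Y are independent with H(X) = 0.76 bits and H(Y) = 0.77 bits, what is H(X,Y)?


For independent variables, H(X,Y) = H(X) + H(Y) = 0.76 + 0.77 = 1.53

1.53 bits


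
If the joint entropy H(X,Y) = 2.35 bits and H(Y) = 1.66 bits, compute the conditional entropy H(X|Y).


H(X|Y) = H(X,Y) - H(Y) = 2.35 - 1.66 = 0.69

0.69 bits


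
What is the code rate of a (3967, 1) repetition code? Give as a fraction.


Rate = k/n = 1/3967

1/3967


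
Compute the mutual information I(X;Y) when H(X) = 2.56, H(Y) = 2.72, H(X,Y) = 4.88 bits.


I(X;Y) = H(X) + H(Y) - H(X,Y) = 2.56 + 2.72 - 4.88 = 0.4

0.4 bits


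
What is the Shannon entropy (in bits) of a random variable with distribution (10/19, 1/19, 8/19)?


H = -sum(p_i * log2(p_i)). Terms: -(10/19)*log2(10/19) = 0.487368; -(1/19)*log2(1/19) = 0.223575; -(8/19)*log2(8/19) = 0.525443. H = 0.487368 + 0.223575 + 0.525443 = 1.2364

1.2364 bits


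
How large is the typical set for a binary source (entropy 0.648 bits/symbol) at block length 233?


log2|A_typical| = nH = 233 * 0.648 = 150.984, so |A_typical| ~ 2^150.984 = 2.823e+45

2.823e+45


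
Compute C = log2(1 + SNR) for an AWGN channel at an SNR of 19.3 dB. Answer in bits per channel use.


SNR_linear = 10^(19.3/10) = 85.1138; C = log2(1 + SNR_linear) = log2(1 + 85.1138) = 6.4282

6.4282 bits/channel use


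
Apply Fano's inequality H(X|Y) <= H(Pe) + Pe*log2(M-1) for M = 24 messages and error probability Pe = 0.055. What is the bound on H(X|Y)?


H(Pe) = -Pe*log2(Pe) - (1-Pe)*log2(1-Pe) = -0.055*log2(0.055) - 0.945*log2(0.945) = 0.230143 + 0.077125 = 0.3073. Pe*log2(M-1) = 0.055*log2(23) = 0.248796. Bound = H(Pe) + Pe*log2(M-1) = 0.230143 + 0.077125 + 0.248796 = 0.5561

0.5561 bits


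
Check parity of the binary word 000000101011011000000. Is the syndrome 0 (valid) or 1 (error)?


Syndrome = XOR of all bits = 0 XOR 0 XOR 0 XOR 0 XOR 0 XOR 0 XOR 1 XOR 0 XOR 1 XOR 0 XOR 1 XOR 1 XOR 0 XOR 1 XOR 1 XOR 0 XOR 0 XOR 0 XOR 0 XOR 0 XOR 0 = 0

0


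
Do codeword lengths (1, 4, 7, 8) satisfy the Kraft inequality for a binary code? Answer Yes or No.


Kraft sum = sum(2^(-l_i)) = 0.5742, need <= 1. Result: satisfied (a binary prefix-free code with these lengths exists)

Yes


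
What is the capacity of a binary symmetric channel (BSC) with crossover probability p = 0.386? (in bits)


H(p) = -p*log2(p) - (1-p)*log2(1-p) = -0.386*log2(0.386) - 0.614*log2(0.614) = 0.530104 + 0.432065 = 0.9622. C = 1 - H(p) = 1 - 0.9622 = 0.0378

0.0378 bits


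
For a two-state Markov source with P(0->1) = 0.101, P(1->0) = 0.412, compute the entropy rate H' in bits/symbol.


Stationary distribution: pi_0 = p10/(p01+p10) = 0.8031, pi_1 = 0.1969. Entropy rate H' = pi_0*H(p01) + pi_1*H(p10) = 0.8031*0.4722 + 0.1969*0.9775 = 0.5717

0.5717 bits/symbol


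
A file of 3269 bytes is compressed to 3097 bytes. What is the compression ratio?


Ratio = original / compressed = 3269 / 3097 = 1.0555

1.0555


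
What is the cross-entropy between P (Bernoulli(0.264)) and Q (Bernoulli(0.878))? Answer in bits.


H(P,Q) = -p*log2(q) - (1-p)*log2(1-q). -0.264*log2(0.878) = 0.049555; -0.736*log2(0.122) = 2.233795. H(P,Q) = 0.049555 + 2.233795 = 2.2833

2.2833 bits


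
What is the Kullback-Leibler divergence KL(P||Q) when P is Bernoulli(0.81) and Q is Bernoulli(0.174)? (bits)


KL = p*log2(p/q) + (1-p)*log2((1-p)/(1-q)) = 0.81*log2(0.81/0.174) + 0.19*log2(0.19/0.826) = 1.3944

1.3944 bits


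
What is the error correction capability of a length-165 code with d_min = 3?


Correction capability = floor((d-1)/2) = floor((3-1)/2) = 1

1 errors


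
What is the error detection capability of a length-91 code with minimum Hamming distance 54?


Detection capability = d_min - 1 = 54 - 1 = 53

53 errors


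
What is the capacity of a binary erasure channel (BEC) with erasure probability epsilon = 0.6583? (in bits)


C = 1 - epsilon = 1 - 0.6583 = 0.3417

0.3417 bits


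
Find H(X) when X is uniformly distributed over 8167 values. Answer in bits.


H = log2(n) = log2(8167) = 12.9956

12.9956 bits


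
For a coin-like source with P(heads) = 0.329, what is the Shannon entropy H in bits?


H = -p*log2(p) - (1-p)*log2(1-p). -0.329*log2(0.329) = 0.527664; -0.671*log2(0.671) = 0.386238. H = 0.527664 + 0.386238 = 0.9139

0.9139 bits


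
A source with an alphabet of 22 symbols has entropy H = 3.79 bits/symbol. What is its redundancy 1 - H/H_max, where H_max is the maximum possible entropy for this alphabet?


H_max = log2(K) = log2(22) = 4.4594 bits/symbol. Redundancy = 1 - H/H_max = 1 - 3.79/4.4594 = 1 - 0.8499 = 0.1501

0.1501


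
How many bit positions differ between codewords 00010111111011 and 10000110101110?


Count differing positions: ^ . . ^ . . . ^ . ^ . ^ . ^ = 6 differences

6


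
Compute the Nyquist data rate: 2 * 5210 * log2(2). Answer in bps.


Rate = 2 * B * log2(M) = 2 * 5210 * 1.0 = 10420.0

10420.0 bps


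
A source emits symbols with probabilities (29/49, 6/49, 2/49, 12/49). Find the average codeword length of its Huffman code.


Huffman construction (repeatedly merge the two least-probable nodes; each merge adds 1 bit to every symbol beneath it): 2/49 + 6/49 = 8/49; 8/49 + 12/49 = 20/49; 20/49 + 29/49 = 1. Resulting codeword lengths (in the order the probabilities were given): (1, 3, 3, 2). L_avg = sum(p_i * l_i) = 29/49*1 + 6/49*3 + 2/49*3 + 12/49*2 = 11/7 = 1.5714

1.5714 bits


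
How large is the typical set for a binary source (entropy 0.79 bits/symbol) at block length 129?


log2|A_typical| = nH = 129 * 0.79 = 101.91, so |A_typical| ~ 2^101.91 = 4.764e+30

4.764e+30


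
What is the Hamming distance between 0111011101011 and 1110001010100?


Count differing positions: ^ . . ^ . ^ . ^ ^ ^ ^ ^ ^ = 9 differences

9


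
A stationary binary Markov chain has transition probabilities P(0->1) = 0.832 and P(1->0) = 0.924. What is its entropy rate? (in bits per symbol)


Stationary distribution: pi_0 = p10/(p01+p10) = 0.5262, pi_1 = 0.4738. Entropy rate H' = pi_0*H(p01) + pi_1*H(p10) = 0.5262*0.6531 + 0.4738*0.3879 = 0.5275

0.5275 bits/symbol


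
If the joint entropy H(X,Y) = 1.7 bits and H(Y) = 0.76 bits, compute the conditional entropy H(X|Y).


H(X|Y) = H(X,Y) - H(Y) = 1.7 - 0.76 = 0.94

0.94 bits


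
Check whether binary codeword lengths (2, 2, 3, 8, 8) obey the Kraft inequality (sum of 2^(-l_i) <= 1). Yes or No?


Kraft sum = sum(2^(-l_i)) = 0.6328, need <= 1. Result: satisfied (a binary prefix-free code with these lengths exists)

Yes


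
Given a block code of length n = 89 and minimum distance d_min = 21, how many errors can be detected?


Detection capability = d_min - 1 = 21 - 1 = 20

20 errors


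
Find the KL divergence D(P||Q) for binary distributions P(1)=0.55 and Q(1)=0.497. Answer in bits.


KL = p*log2(p/q) + (1-p)*log2((1-p)/(1-q)) = 0.55*log2(0.55/0.497) + 0.45*log2(0.45/0.503) = 0.0081

0.0081 bits


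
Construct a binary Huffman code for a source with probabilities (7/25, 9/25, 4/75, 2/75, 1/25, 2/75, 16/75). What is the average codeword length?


Huffman construction (repeatedly merge the two least-probable nodes; each merge adds 1 bit to every symbol beneath it): 2/75 + 2/75 = 4/75; 1/25 + 4/75 = 7/75; 4/75 + 7/75 = 11/75; 11/75 + 16/75 = 9/25; 7/25 + 9/25 = 16/25; 9/25 + 16/25 = 1. Resulting codeword lengths (in the order the probabilities were given): (2, 2, 4, 4, 4, 4, 2). L_avg = sum(p_i * l_i) = 7/25*2 + 9/25*2 + 4/75*4 + 2/75*4 + 1/25*4 + 2/75*4 + 16/75*2 = 172/75 = 2.2933

2.2933 bits


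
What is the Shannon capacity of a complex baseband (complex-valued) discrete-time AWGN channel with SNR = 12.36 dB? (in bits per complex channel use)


SNR_linear = 10^(12.36/10) = 17.2187; C = log2(1 + SNR_linear) = log2(1 + 17.2187) = 4.1873

4.1873 bits/channel use


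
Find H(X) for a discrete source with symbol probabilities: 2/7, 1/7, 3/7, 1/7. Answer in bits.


H = -sum(p_i * log2(p_i)). Terms: -(2/7)*log2(2/7) = 0.516387; -(1/7)*log2(1/7) = 0.401051; -(3/7)*log2(3/7) = 0.523882; -(1/7)*log2(1/7) = 0.401051. H = 0.516387 + 0.401051 + 0.523882 + 0.401051 = 1.8424

1.8424 bits


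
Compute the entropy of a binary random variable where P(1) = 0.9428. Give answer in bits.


H = -p*log2(p) - (1-p)*log2(1-p). -0.9428*log2(0.9428) = 0.080116; -0.0572*log2(0.0572) = 0.236113. H = 0.080116 + 0.236113 = 0.3162

0.3162 bits


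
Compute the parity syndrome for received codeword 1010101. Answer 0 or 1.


Syndrome = XOR of all bits = 1 XOR 0 XOR 1 XOR 0 XOR 1 XOR 0 XOR 1 = 0

0


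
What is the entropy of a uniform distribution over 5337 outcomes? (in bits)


H = log2(n) = log2(5337) = 12.3818

12.3818 bits


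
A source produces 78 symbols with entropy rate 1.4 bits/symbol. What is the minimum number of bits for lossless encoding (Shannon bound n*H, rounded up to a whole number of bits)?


Minimum bits >= n * H = 78 * 1.4 = 109.2, rounded up to a whole number of bits = 110

110 bits


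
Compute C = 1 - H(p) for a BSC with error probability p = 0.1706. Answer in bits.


H(p) = -p*log2(p) - (1-p)*log2(1-p) = -0.1706*log2(0.1706) - 0.8294*log2(0.8294) = 0.435254 + 0.223822 = 0.6591. C = 1 - H(p) = 1 - 0.6591 = 0.3409

0.3409 bits


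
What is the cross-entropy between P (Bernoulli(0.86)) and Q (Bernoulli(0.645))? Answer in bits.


H(P,Q) = -p*log2(q) - (1-p)*log2(1-q). -0.86*log2(0.645) = 0.544061; -0.14*log2(0.355) = 0.209175. H(P,Q) = 0.544061 + 0.209175 = 0.7532

0.7532 bits


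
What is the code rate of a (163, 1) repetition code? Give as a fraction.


Rate = k/n = 1/163

1/163


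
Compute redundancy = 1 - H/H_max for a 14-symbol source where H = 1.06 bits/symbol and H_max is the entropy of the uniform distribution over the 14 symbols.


H_max = log2(K) = log2(14) = 3.8074 bits/symbol. Redundancy = 1 - H/H_max = 1 - 1.06/3.8074 = 1 - 0.2784 = 0.7216

0.7216


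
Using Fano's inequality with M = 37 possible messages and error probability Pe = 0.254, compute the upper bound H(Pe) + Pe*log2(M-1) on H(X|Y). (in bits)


H(Pe) = -Pe*log2(Pe) - (1-Pe)*log2(1-Pe) = -0.254*log2(0.254) - 0.746*log2(0.746) = 0.502183 + 0.315373 = 0.8176. Pe*log2(M-1) = 0.254*log2(36) = 1.313161. Bound = H(Pe) + Pe*log2(M-1) = 0.502183 + 0.315373 + 1.313161 = 2.1307

2.1307 bits


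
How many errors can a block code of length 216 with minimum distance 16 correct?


Correction capability = floor((d-1)/2) = floor((16-1)/2) = 7

7 errors


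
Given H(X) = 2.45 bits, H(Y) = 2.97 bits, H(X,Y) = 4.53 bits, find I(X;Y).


I(X;Y) = H(X) + H(Y) - H(X,Y) = 2.45 + 2.97 - 4.53 = 0.89

0.89 bits


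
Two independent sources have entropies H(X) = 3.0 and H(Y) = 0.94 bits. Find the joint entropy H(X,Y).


For independent variables, H(X,Y) = H(X) + H(Y) = 3.0 + 0.94 = 3.94

3.94 bits


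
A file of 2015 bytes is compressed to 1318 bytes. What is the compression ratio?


Ratio = original / compressed = 2015 / 1318 = 1.5288

1.5288


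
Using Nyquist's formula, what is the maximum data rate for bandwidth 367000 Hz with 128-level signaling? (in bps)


Rate = 2 * B * log2(M) = 2 * 367000 * 7.0 = 5138000.0

5138000.0 bps


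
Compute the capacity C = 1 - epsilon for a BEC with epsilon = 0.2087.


C = 1 - epsilon = 1 - 0.2087 = 0.7913

0.7913 bits


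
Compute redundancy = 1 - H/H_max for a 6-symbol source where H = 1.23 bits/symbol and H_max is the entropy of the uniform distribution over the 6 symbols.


H_max = log2(K) = log2(6) = 2.585 bits/symbol. Redundancy = 1 - H/H_max = 1 - 1.23/2.585 = 1 - 0.4758 = 0.5242

0.5242


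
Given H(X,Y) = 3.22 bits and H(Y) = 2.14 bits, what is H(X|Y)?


H(X|Y) = H(X,Y) - H(Y) = 3.22 - 2.14 = 1.08

1.08 bits


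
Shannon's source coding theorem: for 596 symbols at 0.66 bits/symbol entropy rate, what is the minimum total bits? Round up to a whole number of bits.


Minimum bits >= n * H = 596 * 0.66 = 393.36, rounded up to a whole number of bits = 394

394 bits


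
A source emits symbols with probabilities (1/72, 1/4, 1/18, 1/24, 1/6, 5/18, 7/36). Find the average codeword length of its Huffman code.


Huffman construction (repeatedly merge the two least-probable nodes; each merge adds 1 bit to every symbol beneath it): 1/72 + 1/24 = 1/18; 1/18 + 1/18 = 1/9; 1/9 + 1/6 = 5/18; 7/36 + 1/4 = 4/9; 5/18 + 5/18 = 5/9; 4/9 + 5/9 = 1. Resulting codeword lengths (in the order the probabilities were given): (5, 2, 4, 5, 3, 2, 2). L_avg = sum(p_i * l_i) = 1/72*5 + 1/4*2 + 1/18*4 + 1/24*5 + 1/6*3 + 5/18*2 + 7/36*2 = 22/9 = 2.4444

2.4444 bits


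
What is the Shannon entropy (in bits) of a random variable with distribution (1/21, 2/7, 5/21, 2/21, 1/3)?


H = -sum(p_i * log2(p_i)). Terms: -(1/21)*log2(1/21) = 0.209158; -(2/7)*log2(2/7) = 0.516387; -(5/21)*log2(5/21) = 0.492950; -(2/21)*log2(2/21) = 0.323078; -(1/3)*log2(1/3) = 0.528321. H = 0.209158 + 0.516387 + 0.492950 + 0.323078 + 0.528321 = 2.0699

2.0699 bits


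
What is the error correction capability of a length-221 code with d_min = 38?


Correction capability = floor((d-1)/2) = floor((38-1)/2) = 18

18 errors


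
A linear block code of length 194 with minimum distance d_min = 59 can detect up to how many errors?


Detection capability = d_min - 1 = 59 - 1 = 58

58 errors


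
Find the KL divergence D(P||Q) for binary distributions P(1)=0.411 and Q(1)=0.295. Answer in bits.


KL = p*log2(p/q) + (1-p)*log2((1-p)/(1-q)) = 0.411*log2(0.411/0.295) + 0.589*log2(0.589/0.705) = 0.0439

0.0439 bits


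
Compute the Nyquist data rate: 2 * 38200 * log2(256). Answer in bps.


Rate = 2 * B * log2(M) = 2 * 38200 * 8.0 = 611200.0

611200.0 bps


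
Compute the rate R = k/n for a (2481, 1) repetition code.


Rate = k/n = 1/2481

1/2481


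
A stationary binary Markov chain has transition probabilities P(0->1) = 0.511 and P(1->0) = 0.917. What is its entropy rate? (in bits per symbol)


Stationary distribution: pi_0 = p10/(p01+p10) = 0.6422, pi_1 = 0.3578. Entropy rate H' = pi_0*H(p01) + pi_1*H(p10) = 0.6422*0.9997 + 0.3578*0.4127 = 0.7896

0.7896 bits/symbol


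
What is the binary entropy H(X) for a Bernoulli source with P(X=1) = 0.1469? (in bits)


H = -p*log2(p) - (1-p)*log2(1-p). -0.1469*log2(0.1469) = 0.406486; -0.8531*log2(0.8531) = 0.195542. H = 0.406486 + 0.195542 = 0.602

0.602 bits


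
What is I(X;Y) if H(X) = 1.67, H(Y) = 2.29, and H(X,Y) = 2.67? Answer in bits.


I(X;Y) = H(X) + H(Y) - H(X,Y) = 1.67 + 2.29 - 2.67 = 1.29

1.29 bits


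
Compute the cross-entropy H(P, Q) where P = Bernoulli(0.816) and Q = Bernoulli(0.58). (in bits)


H(P,Q) = -p*log2(q) - (1-p)*log2(1-q). -0.816*log2(0.58) = 0.641274; -0.184*log2(0.42) = 0.230283. H(P,Q) = 0.641274 + 0.230283 = 0.8716

0.8716 bits


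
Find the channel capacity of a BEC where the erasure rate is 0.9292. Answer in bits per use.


C = 1 - epsilon = 1 - 0.9292 = 0.0708

0.0708 bits


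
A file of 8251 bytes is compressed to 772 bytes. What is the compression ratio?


Ratio = original / compressed = 8251 / 772 = 10.6878

10.6878


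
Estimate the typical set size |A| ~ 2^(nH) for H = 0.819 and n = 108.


log2|A_typical| = nH = 108 * 0.819 = 88.452, so |A_typical| ~ 2^88.452 = 4.234e+26

4.234e+26


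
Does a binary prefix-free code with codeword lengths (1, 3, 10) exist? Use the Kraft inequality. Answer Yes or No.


Kraft sum = sum(2^(-l_i)) = 0.626, need <= 1. Result: satisfied (a binary prefix-free code with these lengths exists)

Yes


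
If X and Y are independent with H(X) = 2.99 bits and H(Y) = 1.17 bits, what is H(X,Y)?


For independent variables, H(X,Y) = H(X) + H(Y) = 2.99 + 1.17 = 4.16

4.16 bits


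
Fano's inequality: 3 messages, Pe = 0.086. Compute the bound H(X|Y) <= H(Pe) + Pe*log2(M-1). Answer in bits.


H(Pe) = -Pe*log2(Pe) - (1-Pe)*log2(1-Pe) = -0.086*log2(0.086) - 0.914*log2(0.914) = 0.304399 + 0.118577 = 0.423. Pe*log2(M-1) = 0.086*log2(2) = 0.086000. Bound = H(Pe) + Pe*log2(M-1) = 0.304399 + 0.118577 + 0.086000 = 0.509

0.509 bits


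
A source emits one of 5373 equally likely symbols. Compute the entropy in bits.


H = log2(n) = log2(5373) = 12.3915

12.3915 bits


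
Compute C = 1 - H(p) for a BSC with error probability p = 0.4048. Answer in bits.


H(p) = -p*log2(p) - (1-p)*log2(1-p) = -0.4048*log2(0.4048) - 0.5952*log2(0.5952) = 0.528150 + 0.445539 = 0.9737. C = 1 - H(p) = 1 - 0.9737 = 0.0263

0.0263 bits


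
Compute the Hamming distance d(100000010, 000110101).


Count differing positions: ^ . . ^ ^ . ^ ^ ^ = 6 differences

6


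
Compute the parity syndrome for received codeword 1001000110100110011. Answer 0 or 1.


Syndrome = XOR of all bits = 1 XOR 0 XOR 0 XOR 1 XOR 0 XOR 0 XOR 0 XOR 1 XOR 1 XOR 0 XOR 1 XOR 0 XOR 0 XOR 1 XOR 1 XOR 0 XOR 0 XOR 1 XOR 1 = 1

1


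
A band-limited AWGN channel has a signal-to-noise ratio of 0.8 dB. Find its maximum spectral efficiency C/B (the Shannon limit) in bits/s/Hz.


SNR_linear = 10^(0.8/10) = 1.2023; C/B = log2(1 + SNR_linear) = log2(1 + 1.2023) = 1.139

1.139 bits/s/Hz


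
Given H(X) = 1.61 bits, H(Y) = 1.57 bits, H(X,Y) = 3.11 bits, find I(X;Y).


I(X;Y) = H(X) + H(Y) - H(X,Y) = 1.61 + 1.57 - 3.11 = 0.07

0.07 bits


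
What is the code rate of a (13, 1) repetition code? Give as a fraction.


Rate = k/n = 1/13

1/13


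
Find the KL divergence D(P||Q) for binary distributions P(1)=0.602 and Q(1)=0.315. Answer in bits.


KL = p*log2(p/q) + (1-p)*log2((1-p)/(1-q)) = 0.602*log2(0.602/0.315) + 0.398*log2(0.398/0.685) = 0.2507

0.2507 bits


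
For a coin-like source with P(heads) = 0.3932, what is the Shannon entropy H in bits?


H = -p*log2(p) - (1-p)*log2(1-p). -0.3932*log2(0.3932) = 0.529509; -0.6068*log2(0.6068) = 0.437325. H = 0.529509 + 0.437325 = 0.9668

0.9668 bits


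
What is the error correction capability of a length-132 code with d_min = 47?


Correction capability = floor((d-1)/2) = floor((47-1)/2) = 23

23 errors


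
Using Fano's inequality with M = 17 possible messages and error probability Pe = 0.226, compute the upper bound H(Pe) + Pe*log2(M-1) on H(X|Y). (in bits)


H(Pe) = -Pe*log2(Pe) - (1-Pe)*log2(1-Pe) = -0.226*log2(0.226) - 0.774*log2(0.774) = 0.484907 + 0.286066 = 0.771. Pe*log2(M-1) = 0.226*log2(16) = 0.904000. Bound = H(Pe) + Pe*log2(M-1) = 0.484907 + 0.286066 + 0.904000 = 1.675

1.675 bits


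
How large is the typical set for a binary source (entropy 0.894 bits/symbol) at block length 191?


log2|A_typical| = nH = 191 * 0.894 = 170.754, so |A_typical| ~ 2^170.754 = 2.524e+51

2.524e+51


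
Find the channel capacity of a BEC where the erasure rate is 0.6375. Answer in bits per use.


C = 1 - epsilon = 1 - 0.6375 = 0.3625

0.3625 bits


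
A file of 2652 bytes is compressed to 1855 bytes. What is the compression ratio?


Ratio = original / compressed = 2652 / 1855 = 1.4296

1.4296


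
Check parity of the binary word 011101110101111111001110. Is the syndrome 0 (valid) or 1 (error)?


Syndrome = XOR of all bits = 0 XOR 1 XOR 1 XOR 1 XOR 0 XOR 1 XOR 1 XOR 1 XOR 0 XOR 1 XOR 0 XOR 1 XOR 1 XOR 1 XOR 1 XOR 1 XOR 1 XOR 1 XOR 0 XOR 0 XOR 1 XOR 1 XOR 1 XOR 0 = 1

1


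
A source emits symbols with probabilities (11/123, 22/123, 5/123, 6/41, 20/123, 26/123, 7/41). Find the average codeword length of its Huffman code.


Huffman construction (repeatedly merge the two least-probable nodes; each merge adds 1 bit to every symbol beneath it): 5/123 + 11/123 = 16/123; 16/123 + 6/41 = 34/123; 20/123 + 7/41 = 1/3; 22/123 + 26/123 = 16/41; 34/123 + 1/3 = 25/41; 16/41 + 25/41 = 1. Resulting codeword lengths (in the order the probabilities were given): (4, 2, 4, 3, 3, 2, 3). L_avg = sum(p_i * l_i) = 11/123*4 + 22/123*2 + 5/123*4 + 6/41*3 + 20/123*3 + 26/123*2 + 7/41*3 = 337/123 = 2.7398

2.7398 bits


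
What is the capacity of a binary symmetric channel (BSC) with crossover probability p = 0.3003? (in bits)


H(p) = -p*log2(p) - (1-p)*log2(1-p) = -0.3003*log2(0.3003) - 0.6997*log2(0.6997) = 0.521178 + 0.360480 = 0.8817. C = 1 - H(p) = 1 - 0.8817 = 0.1183

0.1183 bits


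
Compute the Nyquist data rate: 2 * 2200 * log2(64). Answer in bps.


Rate = 2 * B * log2(M) = 2 * 2200 * 6.0 = 26400.0

26400.0 bps


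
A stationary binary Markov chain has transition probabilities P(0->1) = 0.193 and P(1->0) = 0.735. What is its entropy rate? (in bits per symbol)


Stationary distribution: pi_0 = p10/(p01+p10) = 0.792, pi_1 = 0.208. Entropy rate H' = pi_0*H(p01) + pi_1*H(p10) = 0.792*0.7077 + 0.208*0.8342 = 0.734

0.734 bits/symbol


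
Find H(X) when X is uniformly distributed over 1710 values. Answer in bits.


H = log2(n) = log2(1710) = 10.7398

10.7398 bits


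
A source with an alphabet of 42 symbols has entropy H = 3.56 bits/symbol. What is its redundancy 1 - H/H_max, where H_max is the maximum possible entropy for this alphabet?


H_max = log2(K) = log2(42) = 5.3923 bits/symbol. Redundancy = 1 - H/H_max = 1 - 3.56/5.3923 = 1 - 0.6602 = 0.3398

0.3398


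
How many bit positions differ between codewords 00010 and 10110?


Count differing positions: ^ . ^ . . = 2 differences

2


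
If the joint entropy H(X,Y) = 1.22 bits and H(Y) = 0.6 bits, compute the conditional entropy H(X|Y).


H(X|Y) = H(X,Y) - H(Y) = 1.22 - 0.6 = 0.62

0.62 bits


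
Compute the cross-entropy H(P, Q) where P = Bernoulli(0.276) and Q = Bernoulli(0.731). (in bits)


H(P,Q) = -p*log2(q) - (1-p)*log2(1-q). -0.276*log2(0.731) = 0.124768; -0.724*log2(0.269) = 1.371489. H(P,Q) = 0.124768 + 1.371489 = 1.4963

1.4963 bits


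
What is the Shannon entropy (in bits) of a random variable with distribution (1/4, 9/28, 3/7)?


H = -sum(p_i * log2(p_i)). Terms: -(1/4)*log2(1/4) = 0.500000; -(9/28)*log2(9/28) = 0.526317; -(3/7)*log2(3/7) = 0.523882. H = 0.500000 + 0.526317 + 0.523882 = 1.5502

1.5502 bits


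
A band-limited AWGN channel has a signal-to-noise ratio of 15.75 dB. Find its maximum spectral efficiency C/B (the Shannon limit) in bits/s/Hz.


SNR_linear = 10^(15.75/10) = 37.5837; C/B = log2(1 + SNR_linear) = log2(1 + 37.5837) = 5.2699

5.2699 bits/s/Hz


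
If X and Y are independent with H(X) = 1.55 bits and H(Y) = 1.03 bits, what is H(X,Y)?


For independent variables, H(X,Y) = H(X) + H(Y) = 1.55 + 1.03 = 2.58

2.58 bits


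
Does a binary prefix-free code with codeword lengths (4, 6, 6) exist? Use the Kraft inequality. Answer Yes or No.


Kraft sum = sum(2^(-l_i)) = 0.0938, need <= 1. Result: satisfied (a binary prefix-free code with these lengths exists)

Yes


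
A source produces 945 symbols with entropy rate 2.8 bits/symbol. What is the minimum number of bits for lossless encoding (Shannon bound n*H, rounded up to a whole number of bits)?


Minimum bits >= n * H = 945 * 2.8 = 2646.0, rounded up to a whole number of bits = 2646

2646 bits


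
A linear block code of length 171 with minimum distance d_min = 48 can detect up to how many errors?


Detection capability = d_min - 1 = 48 - 1 = 47

47 errors


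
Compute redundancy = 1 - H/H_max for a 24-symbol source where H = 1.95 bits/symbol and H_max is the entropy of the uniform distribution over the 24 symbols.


H_max = log2(K) = log2(24) = 4.585 bits/symbol. Redundancy = 1 - H/H_max = 1 - 1.95/4.585 = 1 - 0.4253 = 0.5747

0.5747


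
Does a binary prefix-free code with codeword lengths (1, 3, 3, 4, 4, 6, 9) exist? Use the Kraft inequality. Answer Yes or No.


Kraft sum = sum(2^(-l_i)) = 0.8926, need <= 1. Result: satisfied (a binary prefix-free code with these lengths exists)

Yes


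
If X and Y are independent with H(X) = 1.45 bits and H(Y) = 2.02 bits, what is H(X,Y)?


For independent variables, H(X,Y) = H(X) + H(Y) = 1.45 + 2.02 = 3.47

3.47 bits


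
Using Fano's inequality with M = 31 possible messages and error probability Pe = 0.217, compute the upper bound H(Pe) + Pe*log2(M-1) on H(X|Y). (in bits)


H(Pe) = -Pe*log2(Pe) - (1-Pe)*log2(1-Pe) = -0.217*log2(0.217) - 0.783*log2(0.783) = 0.478319 + 0.276333 = 0.7547. Pe*log2(M-1) = 0.217*log2(30) = 1.064795. Bound = H(Pe) + Pe*log2(M-1) = 0.478319 + 0.276333 + 1.064795 = 1.8194

1.8194 bits


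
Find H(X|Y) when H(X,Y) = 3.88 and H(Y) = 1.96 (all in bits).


H(X|Y) = H(X,Y) - H(Y) = 3.88 - 1.96 = 1.92

1.92 bits


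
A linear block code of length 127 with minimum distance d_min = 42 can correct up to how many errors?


Correction capability = floor((d-1)/2) = floor((42-1)/2) = 20

20 errors


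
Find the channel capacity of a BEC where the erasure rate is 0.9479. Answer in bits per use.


C = 1 - epsilon = 1 - 0.9479 = 0.0521

0.0521 bits


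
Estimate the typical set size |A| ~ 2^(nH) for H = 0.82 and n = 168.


log2|A_typical| = nH = 168 * 0.82 = 137.76, so |A_typical| ~ 2^137.76 = 2.950e+41

2.950e+41


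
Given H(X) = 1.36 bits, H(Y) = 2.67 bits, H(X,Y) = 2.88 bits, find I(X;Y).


I(X;Y) = H(X) + H(Y) - H(X,Y) = 1.36 + 2.67 - 2.88 = 1.15

1.15 bits


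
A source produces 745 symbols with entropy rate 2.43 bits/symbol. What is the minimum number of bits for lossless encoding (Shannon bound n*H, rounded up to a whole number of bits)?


Minimum bits >= n * H = 745 * 2.43 = 1810.35, rounded up to a whole number of bits = 1811

1811 bits


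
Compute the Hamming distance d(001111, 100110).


Count differing positions: ^ . ^ . . ^ = 3 differences

3


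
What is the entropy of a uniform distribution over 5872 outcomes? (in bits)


H = log2(n) = log2(5872) = 12.5196

12.5196 bits


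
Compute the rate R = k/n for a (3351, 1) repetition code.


Rate = k/n = 1/3351

1/3351


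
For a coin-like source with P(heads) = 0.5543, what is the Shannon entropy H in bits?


H = -p*log2(p) - (1-p)*log2(1-p). -0.5543*log2(0.5543) = 0.471854; -0.4457*log2(0.4457) = 0.519622. H = 0.471854 + 0.519622 = 0.9915

0.9915 bits


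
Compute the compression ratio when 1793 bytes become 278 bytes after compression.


Ratio = original / compressed = 1793 / 278 = 6.4496

6.4496


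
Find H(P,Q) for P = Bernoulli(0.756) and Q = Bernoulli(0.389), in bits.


H(P,Q) = -p*log2(q) - (1-p)*log2(1-q). -0.756*log2(0.389) = 1.029791; -0.244*log2(0.611) = 0.173424. H(P,Q) = 1.029791 + 0.173424 = 1.2032

1.2032 bits


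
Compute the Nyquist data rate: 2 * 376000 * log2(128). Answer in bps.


Rate = 2 * B * log2(M) = 2 * 376000 * 7.0 = 5264000.0

5264000.0 bps


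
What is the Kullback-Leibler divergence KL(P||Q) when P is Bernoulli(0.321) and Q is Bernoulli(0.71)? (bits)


KL = p*log2(p/q) + (1-p)*log2((1-p)/(1-q)) = 0.321*log2(0.321/0.71) + 0.679*log2(0.679/0.29) = 0.4658

0.4658 bits


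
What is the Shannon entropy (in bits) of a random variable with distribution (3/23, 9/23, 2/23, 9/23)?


H = -sum(p_i * log2(p_i)). Terms: -(3/23)*log2(3/23) = 0.383296; -(9/23)*log2(9/23) = 0.529684; -(2/23)*log2(2/23) = 0.306397; -(9/23)*log2(9/23) = 0.529684. H = 0.383296 + 0.529684 + 0.306397 + 0.529684 = 1.7491

1.7491 bits


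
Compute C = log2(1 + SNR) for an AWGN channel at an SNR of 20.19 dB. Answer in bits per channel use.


SNR_linear = 10^(20.19/10) = 104.472; C = log2(1 + SNR_linear) = log2(1 + 104.472) = 6.7207

6.7207 bits/channel use


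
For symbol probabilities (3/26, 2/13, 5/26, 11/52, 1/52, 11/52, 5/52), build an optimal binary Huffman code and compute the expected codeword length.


Huffman construction (repeatedly merge the two least-probable nodes; each merge adds 1 bit to every symbol beneath it): 1/52 + 5/52 = 3/26; 3/26 + 3/26 = 3/13; 2/13 + 5/26 = 9/26; 11/52 + 11/52 = 11/26; 3/13 + 9/26 = 15/26; 11/26 + 15/26 = 1. Resulting codeword lengths (in the order the probabilities were given): (3, 3, 3, 2, 4, 2, 4). L_avg = sum(p_i * l_i) = 3/26*3 + 2/13*3 + 5/26*3 + 11/52*2 + 1/52*4 + 11/52*2 + 5/52*4 = 35/13 = 2.6923

2.6923 bits


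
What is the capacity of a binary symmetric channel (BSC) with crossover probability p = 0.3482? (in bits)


H(p) = -p*log2(p) - (1-p)*log2(1-p) = -0.3482*log2(0.3482) - 0.6518*log2(0.6518) = 0.529965 + 0.402486 = 0.9325. C = 1 - H(p) = 1 - 0.9325 = 0.0675

0.0675 bits


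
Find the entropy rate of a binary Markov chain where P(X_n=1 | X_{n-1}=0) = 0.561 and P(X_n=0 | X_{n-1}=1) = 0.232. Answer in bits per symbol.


Stationary distribution: pi_0 = p10/(p01+p10) = 0.2926, pi_1 = 0.7074. Entropy rate H' = pi_0*H(p01) + pi_1*H(p10) = 0.2926*0.9892 + 0.7074*0.7815 = 0.8423

0.8423 bits/symbol


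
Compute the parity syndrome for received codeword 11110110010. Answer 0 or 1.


Syndrome = XOR of all bits = 1 XOR 1 XOR 1 XOR 1 XOR 0 XOR 1 XOR 1 XOR 0 XOR 0 XOR 1 XOR 0 = 1

1


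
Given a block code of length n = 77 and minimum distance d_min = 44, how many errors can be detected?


Detection capability = d_min - 1 = 44 - 1 = 43

43 errors


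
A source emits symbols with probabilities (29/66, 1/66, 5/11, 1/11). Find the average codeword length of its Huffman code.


Huffman construction (repeatedly merge the two least-probable nodes; each merge adds 1 bit to every symbol beneath it): 1/66 + 1/11 = 7/66; 7/66 + 29/66 = 6/11; 5/11 + 6/11 = 1. Resulting codeword lengths (in the order the probabilities were given): (2, 3, 1, 3). L_avg = sum(p_i * l_i) = 29/66*2 + 1/66*3 + 5/11*1 + 1/11*3 = 109/66 = 1.6515

1.6515 bits


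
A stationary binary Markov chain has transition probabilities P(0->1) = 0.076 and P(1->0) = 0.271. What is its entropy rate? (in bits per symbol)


Stationary distribution: pi_0 = p10/(p01+p10) = 0.781, pi_1 = 0.219. Entropy rate H' = pi_0*H(p01) + pi_1*H(p10) = 0.781*0.3879 + 0.219*0.8429 = 0.4876

0.4876 bits/symbol


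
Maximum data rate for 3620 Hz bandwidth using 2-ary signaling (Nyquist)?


Rate = 2 * B * log2(M) = 2 * 3620 * 1.0 = 7240.0

7240.0 bps


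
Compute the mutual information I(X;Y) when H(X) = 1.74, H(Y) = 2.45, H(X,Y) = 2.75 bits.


I(X;Y) = H(X) + H(Y) - H(X,Y) = 1.74 + 2.45 - 2.75 = 1.44

1.44 bits


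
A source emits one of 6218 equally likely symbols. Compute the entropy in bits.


H = log2(n) = log2(6218) = 12.6022

12.6022 bits


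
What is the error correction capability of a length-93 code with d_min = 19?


Correction capability = floor((d-1)/2) = floor((19-1)/2) = 9

9 errors


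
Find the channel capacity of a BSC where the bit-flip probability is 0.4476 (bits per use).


H(p) = -p*log2(p) - (1-p)*log2(1-p) = -0.4476*log2(0.4476) - 0.5524*log2(0.5524) = 0.519090 + 0.472973 = 0.9921. C = 1 - H(p) = 1 - 0.9921 = 0.0079

0.0079 bits


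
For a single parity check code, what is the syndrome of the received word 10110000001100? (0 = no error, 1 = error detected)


Syndrome = XOR of all bits = 1 XOR 0 XOR 1 XOR 1 XOR 0 XOR 0 XOR 0 XOR 0 XOR 0 XOR 0 XOR 1 XOR 1 XOR 0 XOR 0 = 1

1


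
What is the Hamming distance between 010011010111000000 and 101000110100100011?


Count differing positions: ^ ^ ^ . ^ ^ ^ . . . ^ ^ ^ . . . ^ ^ = 11 differences

11


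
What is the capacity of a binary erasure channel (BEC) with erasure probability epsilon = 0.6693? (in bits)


C = 1 - epsilon = 1 - 0.6693 = 0.3307

0.3307 bits


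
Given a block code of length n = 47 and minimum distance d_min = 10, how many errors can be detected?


Detection capability = d_min - 1 = 10 - 1 = 9

9 errors


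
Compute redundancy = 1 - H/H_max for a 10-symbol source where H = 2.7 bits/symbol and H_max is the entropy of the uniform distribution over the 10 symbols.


H_max = log2(K) = log2(10) = 3.3219 bits/symbol. Redundancy = 1 - H/H_max = 1 - 2.7/3.3219 = 1 - 0.8128 = 0.1872

0.1872


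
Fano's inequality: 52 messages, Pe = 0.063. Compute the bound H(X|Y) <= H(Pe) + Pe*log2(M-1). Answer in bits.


H(Pe) = -Pe*log2(Pe) - (1-Pe)*log2(1-Pe) = -0.063*log2(0.063) - 0.937*log2(0.937) = 0.251276 + 0.087965 = 0.3392. Pe*log2(M-1) = 0.063*log2(51) = 0.357363. Bound = H(Pe) + Pe*log2(M-1) = 0.251276 + 0.087965 + 0.357363 = 0.6966

0.6966 bits


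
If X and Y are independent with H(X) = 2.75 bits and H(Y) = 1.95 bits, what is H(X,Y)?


For independent variables, H(X,Y) = H(X) + H(Y) = 2.75 + 1.95 = 4.7

4.7 bits


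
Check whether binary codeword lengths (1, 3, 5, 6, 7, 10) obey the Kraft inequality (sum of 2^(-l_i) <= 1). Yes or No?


Kraft sum = sum(2^(-l_i)) = 0.6807, need <= 1. Result: satisfied (a binary prefix-free code with these lengths exists)

Yes


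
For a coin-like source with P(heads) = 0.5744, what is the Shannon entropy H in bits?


H = -p*log2(p) - (1-p)*log2(1-p). -0.5744*log2(0.5744) = 0.459447; -0.4256*log2(0.4256) = 0.524522. H = 0.459447 + 0.524522 = 0.984

0.984 bits


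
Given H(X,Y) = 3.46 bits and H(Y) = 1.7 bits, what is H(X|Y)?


H(X|Y) = H(X,Y) - H(Y) = 3.46 - 1.7 = 1.76

1.76 bits


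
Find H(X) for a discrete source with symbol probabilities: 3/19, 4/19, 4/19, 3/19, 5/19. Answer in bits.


H = -sum(p_i * log2(p_i)). Terms: -(3/19)*log2(3/19) = 0.420468; -(4/19)*log2(4/19) = 0.473248; -(4/19)*log2(4/19) = 0.473248; -(3/19)*log2(3/19) = 0.420468; -(5/19)*log2(5/19) = 0.506842. H = 0.420468 + 0.473248 + 0.473248 + 0.420468 + 0.506842 = 2.2943

2.2943 bits


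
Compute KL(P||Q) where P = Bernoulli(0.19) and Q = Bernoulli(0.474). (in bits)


KL = p*log2(p/q) + (1-p)*log2((1-p)/(1-q)) = 0.19*log2(0.19/0.474) + 0.81*log2(0.81/0.526) = 0.2539

0.2539 bits


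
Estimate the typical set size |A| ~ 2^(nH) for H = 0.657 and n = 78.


log2|A_typical| = nH = 78 * 0.657 = 51.246, so |A_typical| ~ 2^51.246 = 2.670e+15

2.670e+15


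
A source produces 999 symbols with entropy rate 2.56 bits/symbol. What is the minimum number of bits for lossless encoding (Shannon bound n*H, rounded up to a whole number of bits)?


Minimum bits >= n * H = 999 * 2.56 = 2557.44, rounded up to a whole number of bits = 2558

2558 bits


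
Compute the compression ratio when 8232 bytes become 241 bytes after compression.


Ratio = original / compressed = 8232 / 241 = 34.1577

34.1577


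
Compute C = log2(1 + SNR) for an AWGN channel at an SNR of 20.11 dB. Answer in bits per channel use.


SNR_linear = 10^(20.11/10) = 102.5652; C = log2(1 + SNR_linear) = log2(1 + 102.5652) = 6.6944

6.6944 bits/channel use
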